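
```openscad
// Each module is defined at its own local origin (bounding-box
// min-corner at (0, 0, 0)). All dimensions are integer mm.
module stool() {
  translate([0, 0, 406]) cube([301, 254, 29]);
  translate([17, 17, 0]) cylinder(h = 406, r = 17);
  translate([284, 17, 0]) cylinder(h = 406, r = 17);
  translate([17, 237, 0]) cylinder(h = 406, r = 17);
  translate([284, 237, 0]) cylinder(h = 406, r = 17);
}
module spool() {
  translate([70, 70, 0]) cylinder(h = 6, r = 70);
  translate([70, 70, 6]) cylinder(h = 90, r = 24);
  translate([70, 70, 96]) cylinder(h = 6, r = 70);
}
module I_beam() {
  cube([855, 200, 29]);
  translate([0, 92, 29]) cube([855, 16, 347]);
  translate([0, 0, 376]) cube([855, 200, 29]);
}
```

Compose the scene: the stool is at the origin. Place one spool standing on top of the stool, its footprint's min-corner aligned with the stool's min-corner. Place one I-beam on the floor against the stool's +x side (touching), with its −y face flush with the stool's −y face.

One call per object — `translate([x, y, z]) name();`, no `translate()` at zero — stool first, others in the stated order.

stool();
translate([0, 0, 435]) spool();
translate([301, 0, 0]) I_beam();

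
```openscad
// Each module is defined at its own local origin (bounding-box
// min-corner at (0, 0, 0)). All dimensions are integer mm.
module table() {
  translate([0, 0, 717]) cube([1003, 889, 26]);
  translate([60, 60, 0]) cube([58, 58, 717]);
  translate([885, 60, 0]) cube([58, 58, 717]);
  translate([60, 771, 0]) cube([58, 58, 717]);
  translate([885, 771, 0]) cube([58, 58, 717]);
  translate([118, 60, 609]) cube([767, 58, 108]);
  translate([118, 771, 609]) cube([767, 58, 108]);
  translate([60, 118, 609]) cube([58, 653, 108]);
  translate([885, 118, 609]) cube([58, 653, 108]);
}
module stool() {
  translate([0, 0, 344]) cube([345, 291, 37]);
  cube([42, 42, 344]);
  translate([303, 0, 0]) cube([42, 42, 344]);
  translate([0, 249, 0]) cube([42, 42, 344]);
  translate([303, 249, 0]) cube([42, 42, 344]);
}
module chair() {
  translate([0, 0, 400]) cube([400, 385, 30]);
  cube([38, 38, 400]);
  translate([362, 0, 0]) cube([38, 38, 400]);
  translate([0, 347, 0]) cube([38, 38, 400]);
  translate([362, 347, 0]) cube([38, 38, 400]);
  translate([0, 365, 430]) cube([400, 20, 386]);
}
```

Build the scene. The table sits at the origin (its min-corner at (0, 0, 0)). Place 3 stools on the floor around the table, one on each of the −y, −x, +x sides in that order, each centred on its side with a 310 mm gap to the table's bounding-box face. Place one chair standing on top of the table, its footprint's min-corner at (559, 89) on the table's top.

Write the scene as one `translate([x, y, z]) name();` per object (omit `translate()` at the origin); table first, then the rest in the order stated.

table();
translate([329, -601, 0]) stool();
translate([-655, 299, 0]) stool();
translate([1313, 299, 0]) stool();
translate([559, 89, 743]) chair();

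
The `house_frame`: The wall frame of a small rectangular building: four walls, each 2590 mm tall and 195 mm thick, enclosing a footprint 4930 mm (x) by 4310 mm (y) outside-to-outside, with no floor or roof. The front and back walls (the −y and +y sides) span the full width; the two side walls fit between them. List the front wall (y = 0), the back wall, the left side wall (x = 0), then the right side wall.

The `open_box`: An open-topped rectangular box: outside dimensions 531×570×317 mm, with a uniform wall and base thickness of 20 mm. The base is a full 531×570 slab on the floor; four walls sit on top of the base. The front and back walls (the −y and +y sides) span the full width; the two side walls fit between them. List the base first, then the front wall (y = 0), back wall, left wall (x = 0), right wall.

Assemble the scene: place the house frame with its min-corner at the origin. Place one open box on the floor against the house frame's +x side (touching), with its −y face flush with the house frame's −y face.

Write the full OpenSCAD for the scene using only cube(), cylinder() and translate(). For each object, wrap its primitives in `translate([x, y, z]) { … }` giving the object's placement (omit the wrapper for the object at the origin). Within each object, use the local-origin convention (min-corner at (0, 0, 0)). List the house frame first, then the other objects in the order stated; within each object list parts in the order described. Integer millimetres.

cube([4930, 195, 2590]);
translate([0, 4115, 0]) cube([4930, 195, 2590]);
translate([0, 195, 0]) cube([195, 3920, 2590]);
translate([4735, 195, 0]) cube([195, 3920, 2590]);
translate([4930, 0, 0]) {
  cube([531, 570, 20]);
  translate([0, 0, 20]) cube([531, 20, 297]);
  translate([0, 550, 20]) cube([531, 20, 297]);
  translate([0, 20, 20]) cube([20, 530, 297]);
  translate([511, 20, 20]) cube([20, 530, 297]);
}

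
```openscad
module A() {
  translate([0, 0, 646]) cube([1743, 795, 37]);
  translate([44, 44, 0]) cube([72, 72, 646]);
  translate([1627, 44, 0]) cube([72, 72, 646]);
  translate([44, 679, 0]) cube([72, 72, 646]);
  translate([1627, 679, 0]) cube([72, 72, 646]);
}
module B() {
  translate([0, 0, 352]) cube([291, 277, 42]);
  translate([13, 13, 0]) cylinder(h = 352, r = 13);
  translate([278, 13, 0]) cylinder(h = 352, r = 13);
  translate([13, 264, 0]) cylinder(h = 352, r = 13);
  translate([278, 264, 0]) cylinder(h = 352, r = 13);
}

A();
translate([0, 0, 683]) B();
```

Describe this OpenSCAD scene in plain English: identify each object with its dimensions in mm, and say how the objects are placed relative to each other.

A is a table with a 1743×795 mm rectangular top, 37 mm thick, top surface at z = 683 mm, supported by four 72×72 mm square legs, each inset 44 mm from the nearest pair of top edges, running from the floor.

B is a four-legged stool. The seat is 291×277 mm, 42 mm thick, top at z = 394 mm. It stands on four round legs, each 26 mm in diameter, from z = 0 to the seat underside, each leg's axis is inset half a diameter from the nearest pair of seat edges (so the leg's bounding box is flush with the corner).

The stool is on top of the table.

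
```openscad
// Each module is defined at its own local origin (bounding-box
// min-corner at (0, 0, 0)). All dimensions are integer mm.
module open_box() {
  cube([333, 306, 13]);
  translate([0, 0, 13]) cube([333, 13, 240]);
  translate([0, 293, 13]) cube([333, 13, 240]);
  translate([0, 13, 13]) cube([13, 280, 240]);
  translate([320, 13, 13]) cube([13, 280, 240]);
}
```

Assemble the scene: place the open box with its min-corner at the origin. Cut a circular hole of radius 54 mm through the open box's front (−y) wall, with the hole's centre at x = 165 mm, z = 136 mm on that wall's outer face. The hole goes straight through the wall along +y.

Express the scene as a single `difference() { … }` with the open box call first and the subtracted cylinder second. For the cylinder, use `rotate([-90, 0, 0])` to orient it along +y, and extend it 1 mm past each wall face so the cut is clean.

difference() {
  open_box();
  translate([165, -1, 136]) rotate([-90, 0, 0]) cylinder(h = 15, r = 54);
}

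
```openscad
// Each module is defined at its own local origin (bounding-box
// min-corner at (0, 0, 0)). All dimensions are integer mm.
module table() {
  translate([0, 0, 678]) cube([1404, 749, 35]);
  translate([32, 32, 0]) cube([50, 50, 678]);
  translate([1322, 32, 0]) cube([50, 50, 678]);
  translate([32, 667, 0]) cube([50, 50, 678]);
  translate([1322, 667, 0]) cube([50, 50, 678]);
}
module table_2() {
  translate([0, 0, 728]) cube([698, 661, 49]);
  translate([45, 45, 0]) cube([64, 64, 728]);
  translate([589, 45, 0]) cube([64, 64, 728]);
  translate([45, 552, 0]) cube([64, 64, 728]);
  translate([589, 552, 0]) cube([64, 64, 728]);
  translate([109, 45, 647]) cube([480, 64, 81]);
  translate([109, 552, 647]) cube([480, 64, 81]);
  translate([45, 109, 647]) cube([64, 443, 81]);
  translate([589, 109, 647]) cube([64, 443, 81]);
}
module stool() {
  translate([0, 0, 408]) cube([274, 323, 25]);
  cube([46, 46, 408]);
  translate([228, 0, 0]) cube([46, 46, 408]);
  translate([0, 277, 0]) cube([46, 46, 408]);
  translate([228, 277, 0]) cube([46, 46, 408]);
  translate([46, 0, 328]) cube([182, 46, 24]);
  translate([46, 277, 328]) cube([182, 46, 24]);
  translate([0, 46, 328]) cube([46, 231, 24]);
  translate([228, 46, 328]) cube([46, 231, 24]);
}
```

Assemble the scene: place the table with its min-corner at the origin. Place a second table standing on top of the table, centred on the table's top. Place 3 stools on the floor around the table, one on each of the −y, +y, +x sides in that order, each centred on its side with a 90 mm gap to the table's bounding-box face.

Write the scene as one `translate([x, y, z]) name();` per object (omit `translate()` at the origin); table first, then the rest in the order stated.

table();
translate([353, 44, 713]) table_2();
translate([565, -413, 0]) stool();
translate([565, 839, 0]) stool();
translate([1494, 213, 0]) stool();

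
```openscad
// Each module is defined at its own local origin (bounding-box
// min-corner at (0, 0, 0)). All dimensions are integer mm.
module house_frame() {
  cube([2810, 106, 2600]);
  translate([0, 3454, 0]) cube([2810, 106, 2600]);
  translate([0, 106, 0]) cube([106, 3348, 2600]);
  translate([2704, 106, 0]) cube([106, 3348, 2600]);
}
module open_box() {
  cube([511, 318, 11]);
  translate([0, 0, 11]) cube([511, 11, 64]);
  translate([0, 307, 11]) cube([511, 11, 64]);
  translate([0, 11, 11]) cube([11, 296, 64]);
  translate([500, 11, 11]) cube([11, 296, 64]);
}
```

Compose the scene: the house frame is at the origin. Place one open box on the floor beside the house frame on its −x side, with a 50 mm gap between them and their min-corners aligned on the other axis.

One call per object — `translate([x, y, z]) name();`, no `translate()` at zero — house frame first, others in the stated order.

house_frame();
translate([-561, 0, 0]) open_box();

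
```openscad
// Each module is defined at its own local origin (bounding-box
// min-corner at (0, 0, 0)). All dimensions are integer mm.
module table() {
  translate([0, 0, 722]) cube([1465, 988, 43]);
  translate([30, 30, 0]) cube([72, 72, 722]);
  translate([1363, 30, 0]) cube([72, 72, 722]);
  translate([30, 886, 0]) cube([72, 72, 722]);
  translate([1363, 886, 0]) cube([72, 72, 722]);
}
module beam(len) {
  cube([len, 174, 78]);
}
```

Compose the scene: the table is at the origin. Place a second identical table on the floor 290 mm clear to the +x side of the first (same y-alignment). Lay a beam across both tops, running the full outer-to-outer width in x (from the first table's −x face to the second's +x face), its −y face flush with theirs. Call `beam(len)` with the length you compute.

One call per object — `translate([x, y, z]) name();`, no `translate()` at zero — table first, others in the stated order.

table();
translate([1755, 0, 0]) table();
translate([0, 0, 765]) beam(3220);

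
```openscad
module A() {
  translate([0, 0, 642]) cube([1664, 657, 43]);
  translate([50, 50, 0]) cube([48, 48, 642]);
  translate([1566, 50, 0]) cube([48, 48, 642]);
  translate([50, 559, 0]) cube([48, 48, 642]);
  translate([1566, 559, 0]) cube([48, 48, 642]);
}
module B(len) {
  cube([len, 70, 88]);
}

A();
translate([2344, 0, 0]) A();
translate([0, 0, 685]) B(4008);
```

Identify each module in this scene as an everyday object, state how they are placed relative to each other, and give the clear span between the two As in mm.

A is a table. B is a beam. A beam spans the tops of two tables. The clear span between the two tables is 680 mm.

Second table starts at x = 2344; first ends at x = 1664; clear span = 2344 − 1664 = 680 mm.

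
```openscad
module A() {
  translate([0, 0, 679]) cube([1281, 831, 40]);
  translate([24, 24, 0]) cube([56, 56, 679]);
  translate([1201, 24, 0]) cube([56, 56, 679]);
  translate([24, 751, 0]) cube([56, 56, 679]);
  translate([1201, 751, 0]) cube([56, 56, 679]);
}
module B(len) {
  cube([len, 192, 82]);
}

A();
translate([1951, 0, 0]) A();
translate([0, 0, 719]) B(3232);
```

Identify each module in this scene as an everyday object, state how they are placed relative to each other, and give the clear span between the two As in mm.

A is a table. B is a beam. A beam spans the tops of two tables. The clear span between the two tables is 670 mm.

Second table starts at x = 1951; first ends at x = 1281; clear span = 1951 − 1281 = 670 mm.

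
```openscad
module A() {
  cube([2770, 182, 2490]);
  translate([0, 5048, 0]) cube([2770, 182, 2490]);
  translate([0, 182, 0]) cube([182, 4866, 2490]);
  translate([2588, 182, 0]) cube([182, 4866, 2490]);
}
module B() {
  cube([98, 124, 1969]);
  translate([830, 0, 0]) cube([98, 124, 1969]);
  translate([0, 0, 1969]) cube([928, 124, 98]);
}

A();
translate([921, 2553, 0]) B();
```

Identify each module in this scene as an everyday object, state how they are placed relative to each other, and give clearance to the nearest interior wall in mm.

Clearances: x = 739, y = 2371; minimum 739 mm.

A is a house frame. B is a door frame. The door frame sits inside the house frame, centred. The clearance to the nearest interior wall is 739 mm.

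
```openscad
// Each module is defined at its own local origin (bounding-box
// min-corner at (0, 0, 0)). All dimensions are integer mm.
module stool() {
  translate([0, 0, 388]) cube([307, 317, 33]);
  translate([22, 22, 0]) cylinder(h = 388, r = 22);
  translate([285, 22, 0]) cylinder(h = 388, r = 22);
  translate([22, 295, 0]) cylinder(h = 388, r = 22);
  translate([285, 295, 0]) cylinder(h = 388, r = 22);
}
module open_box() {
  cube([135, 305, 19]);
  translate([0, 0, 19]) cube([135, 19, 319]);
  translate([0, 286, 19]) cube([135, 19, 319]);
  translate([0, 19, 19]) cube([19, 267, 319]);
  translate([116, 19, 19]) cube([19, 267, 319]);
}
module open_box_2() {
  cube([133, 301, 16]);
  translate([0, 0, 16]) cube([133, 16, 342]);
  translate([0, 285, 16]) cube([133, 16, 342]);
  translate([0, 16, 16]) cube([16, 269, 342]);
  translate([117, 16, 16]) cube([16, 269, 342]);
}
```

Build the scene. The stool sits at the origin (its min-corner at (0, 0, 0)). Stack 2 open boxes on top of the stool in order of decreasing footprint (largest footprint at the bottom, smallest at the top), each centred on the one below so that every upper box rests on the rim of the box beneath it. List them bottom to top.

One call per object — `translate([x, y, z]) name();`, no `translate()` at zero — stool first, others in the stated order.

stool();
translate([86, 6, 421]) open_box();
translate([87, 8, 759]) open_box_2();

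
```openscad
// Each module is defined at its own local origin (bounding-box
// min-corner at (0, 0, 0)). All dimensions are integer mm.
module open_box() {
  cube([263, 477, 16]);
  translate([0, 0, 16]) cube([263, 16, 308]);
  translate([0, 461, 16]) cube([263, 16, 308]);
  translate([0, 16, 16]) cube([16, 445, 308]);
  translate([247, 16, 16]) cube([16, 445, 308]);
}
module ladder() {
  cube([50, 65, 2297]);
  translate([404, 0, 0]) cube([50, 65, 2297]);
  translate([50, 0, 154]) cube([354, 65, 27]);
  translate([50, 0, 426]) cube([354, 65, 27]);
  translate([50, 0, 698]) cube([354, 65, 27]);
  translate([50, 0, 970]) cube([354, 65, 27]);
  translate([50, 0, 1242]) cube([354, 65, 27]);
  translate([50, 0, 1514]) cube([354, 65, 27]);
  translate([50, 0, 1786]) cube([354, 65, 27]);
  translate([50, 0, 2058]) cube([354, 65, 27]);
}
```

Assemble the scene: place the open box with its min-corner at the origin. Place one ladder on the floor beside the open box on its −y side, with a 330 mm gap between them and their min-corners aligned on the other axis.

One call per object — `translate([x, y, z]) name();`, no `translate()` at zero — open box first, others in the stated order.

open_box();
translate([0, -395, 0]) ladder();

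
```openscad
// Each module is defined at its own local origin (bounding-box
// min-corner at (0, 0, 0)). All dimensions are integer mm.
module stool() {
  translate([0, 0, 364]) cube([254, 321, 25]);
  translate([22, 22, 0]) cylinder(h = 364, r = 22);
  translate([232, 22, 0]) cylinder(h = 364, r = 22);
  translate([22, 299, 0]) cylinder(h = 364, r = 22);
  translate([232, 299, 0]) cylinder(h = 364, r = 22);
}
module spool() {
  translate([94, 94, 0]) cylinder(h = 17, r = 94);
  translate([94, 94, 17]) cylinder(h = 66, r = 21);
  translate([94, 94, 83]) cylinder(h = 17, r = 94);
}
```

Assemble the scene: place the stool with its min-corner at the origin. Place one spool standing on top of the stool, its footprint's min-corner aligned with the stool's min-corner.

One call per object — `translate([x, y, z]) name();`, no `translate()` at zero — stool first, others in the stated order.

stool();
translate([0, 0, 389]) spool();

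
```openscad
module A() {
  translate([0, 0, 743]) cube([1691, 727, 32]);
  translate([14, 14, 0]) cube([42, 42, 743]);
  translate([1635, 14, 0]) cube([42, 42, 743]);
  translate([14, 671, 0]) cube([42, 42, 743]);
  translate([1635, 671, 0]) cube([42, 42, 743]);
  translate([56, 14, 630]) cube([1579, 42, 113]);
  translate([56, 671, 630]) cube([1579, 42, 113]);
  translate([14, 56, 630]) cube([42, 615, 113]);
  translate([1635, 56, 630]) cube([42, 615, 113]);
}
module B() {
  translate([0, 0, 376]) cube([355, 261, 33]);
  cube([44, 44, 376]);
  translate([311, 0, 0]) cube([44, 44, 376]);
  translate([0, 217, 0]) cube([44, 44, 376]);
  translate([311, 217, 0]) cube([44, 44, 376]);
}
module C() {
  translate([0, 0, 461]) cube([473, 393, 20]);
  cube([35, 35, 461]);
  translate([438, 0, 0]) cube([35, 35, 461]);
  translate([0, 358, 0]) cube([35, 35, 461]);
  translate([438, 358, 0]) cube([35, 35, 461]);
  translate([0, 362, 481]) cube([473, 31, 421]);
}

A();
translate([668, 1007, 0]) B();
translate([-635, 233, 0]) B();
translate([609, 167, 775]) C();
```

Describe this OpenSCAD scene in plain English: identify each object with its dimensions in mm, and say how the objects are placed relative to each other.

A is a rectangular dining table. The top is 1691×727×32 mm with its upper surface at z = 775 mm. It stands on four 42×42 mm square legs, each inset 14 mm from the nearest pair of top edges, running from the floor to the underside of the top. Four apron rails, 42 mm thick and 113 mm tall, run between adjacent legs with their top edges flush with the underside of the top and their outer faces flush with the legs' outer faces.

B is a four-legged stool. The seat is 355×261 mm, 33 mm thick, top at z = 409 mm. It stands on four square legs, each 44×44 mm in cross-section, from z = 0 to the seat underside, each flush with a corner of the seat.

C is a chair. The seat is a 473×393×20 mm slab with its top at z = 481 mm, on four 35×35 mm corner legs (flush with the seat edges, standing on z = 0). A flat backrest 31 mm thick, 421 mm tall, spans the full seat width and rises from the seat top along its +y edge, rear face flush with the rear of the seat.

Two stools sit around the table at the +y, −x sides. The chair is on top of the table, centred.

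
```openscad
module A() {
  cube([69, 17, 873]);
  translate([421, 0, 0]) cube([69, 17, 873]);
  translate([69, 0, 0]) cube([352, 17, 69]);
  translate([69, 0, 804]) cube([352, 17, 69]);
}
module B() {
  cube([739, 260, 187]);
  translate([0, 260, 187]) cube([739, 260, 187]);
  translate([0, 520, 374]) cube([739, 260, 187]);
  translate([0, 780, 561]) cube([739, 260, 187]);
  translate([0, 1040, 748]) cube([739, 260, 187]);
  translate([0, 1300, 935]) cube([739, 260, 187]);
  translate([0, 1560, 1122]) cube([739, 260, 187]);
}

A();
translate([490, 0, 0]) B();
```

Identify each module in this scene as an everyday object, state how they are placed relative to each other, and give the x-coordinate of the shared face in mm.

The picture frame's +x face and the staircase's −x face are both at x = 490 mm.

A is a picture frame. B is a staircase. The staircase is against the picture frame's +x side, with their −y faces flush. The x-coordinate of the shared face is 490 mm.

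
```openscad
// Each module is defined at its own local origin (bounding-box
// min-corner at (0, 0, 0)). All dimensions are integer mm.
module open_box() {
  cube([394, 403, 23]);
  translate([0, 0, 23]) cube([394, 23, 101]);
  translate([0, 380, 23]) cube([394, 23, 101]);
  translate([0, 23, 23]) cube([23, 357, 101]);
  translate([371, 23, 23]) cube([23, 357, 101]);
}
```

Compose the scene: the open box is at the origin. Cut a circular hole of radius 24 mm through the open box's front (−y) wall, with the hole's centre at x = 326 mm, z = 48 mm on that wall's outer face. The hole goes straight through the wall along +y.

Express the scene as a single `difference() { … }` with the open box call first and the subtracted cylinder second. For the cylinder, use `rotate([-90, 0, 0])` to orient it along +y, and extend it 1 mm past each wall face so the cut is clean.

difference() {
  open_box();
  translate([326, -1, 48]) rotate([-90, 0, 0]) cylinder(h = 25, r = 24);
}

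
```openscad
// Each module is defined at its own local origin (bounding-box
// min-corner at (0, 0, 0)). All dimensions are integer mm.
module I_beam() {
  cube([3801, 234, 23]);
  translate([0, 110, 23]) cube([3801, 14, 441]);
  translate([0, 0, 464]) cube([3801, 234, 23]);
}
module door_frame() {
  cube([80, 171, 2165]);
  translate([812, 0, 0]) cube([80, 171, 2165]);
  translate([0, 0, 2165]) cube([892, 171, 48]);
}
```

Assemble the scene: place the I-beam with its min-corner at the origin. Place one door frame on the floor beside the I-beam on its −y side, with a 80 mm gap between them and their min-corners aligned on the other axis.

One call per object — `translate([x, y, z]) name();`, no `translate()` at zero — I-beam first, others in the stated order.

I_beam();
translate([0, -251, 0]) door_frame();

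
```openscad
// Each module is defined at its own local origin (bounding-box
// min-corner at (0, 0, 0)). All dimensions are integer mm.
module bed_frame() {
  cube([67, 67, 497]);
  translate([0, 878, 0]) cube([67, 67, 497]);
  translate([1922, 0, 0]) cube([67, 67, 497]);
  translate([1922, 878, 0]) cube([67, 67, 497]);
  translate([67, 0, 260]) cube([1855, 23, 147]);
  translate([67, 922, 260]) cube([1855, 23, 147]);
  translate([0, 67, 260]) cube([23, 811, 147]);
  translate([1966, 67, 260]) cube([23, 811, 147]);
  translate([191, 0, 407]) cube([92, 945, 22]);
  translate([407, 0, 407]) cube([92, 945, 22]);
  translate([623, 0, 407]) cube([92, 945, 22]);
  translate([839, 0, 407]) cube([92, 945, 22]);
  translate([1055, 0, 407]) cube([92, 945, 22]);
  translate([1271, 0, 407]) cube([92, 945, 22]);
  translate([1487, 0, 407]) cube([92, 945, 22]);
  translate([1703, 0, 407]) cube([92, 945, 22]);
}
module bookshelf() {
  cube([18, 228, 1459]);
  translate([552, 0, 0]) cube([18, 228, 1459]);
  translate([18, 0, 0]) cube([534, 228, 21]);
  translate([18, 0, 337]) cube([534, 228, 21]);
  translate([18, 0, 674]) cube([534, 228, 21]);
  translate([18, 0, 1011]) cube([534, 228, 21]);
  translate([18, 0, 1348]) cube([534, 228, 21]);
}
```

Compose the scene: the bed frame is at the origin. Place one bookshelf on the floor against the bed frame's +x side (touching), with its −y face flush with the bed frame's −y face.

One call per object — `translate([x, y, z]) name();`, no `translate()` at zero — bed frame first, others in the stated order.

bed_frame();
translate([1989, 0, 0]) bookshelf();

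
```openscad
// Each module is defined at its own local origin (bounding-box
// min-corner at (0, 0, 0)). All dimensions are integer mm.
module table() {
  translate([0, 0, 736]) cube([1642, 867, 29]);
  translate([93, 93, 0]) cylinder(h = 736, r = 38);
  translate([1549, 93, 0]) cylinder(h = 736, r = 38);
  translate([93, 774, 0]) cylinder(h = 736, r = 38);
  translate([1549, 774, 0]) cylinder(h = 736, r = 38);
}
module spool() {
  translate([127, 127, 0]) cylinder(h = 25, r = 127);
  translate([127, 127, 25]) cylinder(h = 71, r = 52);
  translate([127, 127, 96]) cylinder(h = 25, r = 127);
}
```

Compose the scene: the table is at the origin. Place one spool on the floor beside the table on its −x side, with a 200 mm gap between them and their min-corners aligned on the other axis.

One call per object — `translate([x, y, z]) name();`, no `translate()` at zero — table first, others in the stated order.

table();
translate([-454, 0, 0]) spool();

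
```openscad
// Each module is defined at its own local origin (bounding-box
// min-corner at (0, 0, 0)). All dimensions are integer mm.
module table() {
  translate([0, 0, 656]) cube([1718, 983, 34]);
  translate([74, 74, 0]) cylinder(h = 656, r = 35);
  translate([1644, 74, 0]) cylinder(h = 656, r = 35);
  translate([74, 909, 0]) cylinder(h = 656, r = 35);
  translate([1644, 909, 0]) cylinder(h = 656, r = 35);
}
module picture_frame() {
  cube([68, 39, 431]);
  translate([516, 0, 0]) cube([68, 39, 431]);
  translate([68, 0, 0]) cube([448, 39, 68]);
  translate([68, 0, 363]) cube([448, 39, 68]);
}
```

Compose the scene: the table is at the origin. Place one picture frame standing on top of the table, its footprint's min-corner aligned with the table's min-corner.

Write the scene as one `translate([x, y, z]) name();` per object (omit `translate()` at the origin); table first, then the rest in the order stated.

table();
translate([0, 0, 690]) picture_frame();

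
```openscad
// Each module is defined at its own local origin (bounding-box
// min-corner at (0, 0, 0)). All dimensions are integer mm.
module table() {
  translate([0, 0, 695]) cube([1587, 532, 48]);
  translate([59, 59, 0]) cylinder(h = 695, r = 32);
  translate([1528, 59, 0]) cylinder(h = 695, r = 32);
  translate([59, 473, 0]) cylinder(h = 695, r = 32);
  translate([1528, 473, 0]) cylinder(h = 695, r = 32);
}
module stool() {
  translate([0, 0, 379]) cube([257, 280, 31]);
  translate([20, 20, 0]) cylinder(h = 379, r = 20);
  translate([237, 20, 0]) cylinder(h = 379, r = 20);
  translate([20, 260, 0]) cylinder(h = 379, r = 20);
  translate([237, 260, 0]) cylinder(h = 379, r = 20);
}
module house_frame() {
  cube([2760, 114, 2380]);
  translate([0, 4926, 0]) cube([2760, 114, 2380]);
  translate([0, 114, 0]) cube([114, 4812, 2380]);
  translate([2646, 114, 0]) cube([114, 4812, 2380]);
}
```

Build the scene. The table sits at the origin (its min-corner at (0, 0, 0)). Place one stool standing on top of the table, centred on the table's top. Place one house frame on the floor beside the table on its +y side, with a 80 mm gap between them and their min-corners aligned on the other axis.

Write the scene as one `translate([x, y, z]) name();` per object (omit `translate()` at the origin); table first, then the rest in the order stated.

table();
translate([665, 126, 743]) stool();
translate([0, 612, 0]) house_frame();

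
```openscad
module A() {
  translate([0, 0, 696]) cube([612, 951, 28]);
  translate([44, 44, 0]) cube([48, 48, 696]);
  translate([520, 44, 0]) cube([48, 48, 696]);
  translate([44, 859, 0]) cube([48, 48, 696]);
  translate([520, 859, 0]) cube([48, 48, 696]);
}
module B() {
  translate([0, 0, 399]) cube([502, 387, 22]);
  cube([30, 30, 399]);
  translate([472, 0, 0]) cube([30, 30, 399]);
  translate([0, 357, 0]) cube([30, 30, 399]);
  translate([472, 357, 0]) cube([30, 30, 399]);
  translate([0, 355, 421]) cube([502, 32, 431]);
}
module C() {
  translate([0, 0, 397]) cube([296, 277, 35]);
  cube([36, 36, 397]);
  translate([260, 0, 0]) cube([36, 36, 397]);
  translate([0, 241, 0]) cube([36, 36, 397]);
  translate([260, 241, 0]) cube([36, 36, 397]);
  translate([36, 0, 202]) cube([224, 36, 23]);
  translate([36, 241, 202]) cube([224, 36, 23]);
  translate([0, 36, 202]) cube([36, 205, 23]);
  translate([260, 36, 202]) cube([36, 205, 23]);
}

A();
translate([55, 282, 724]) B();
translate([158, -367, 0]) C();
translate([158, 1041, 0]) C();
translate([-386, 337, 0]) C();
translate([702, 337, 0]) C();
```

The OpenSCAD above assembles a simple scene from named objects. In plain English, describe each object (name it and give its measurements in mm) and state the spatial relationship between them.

A is a rectangular dining table. The top is 612×951×28 mm with its upper surface at z = 724 mm. It stands on four 48×48 mm square legs, each inset 44 mm from the nearest pair of top edges, running from the floor to the underside of the top.

B is a chair. The seat is a 502×387×22 mm slab with its top at z = 421 mm, on four 30×30 mm corner legs (flush with the seat edges, standing on z = 0). A flat backrest 32 mm thick, 431 mm tall, spans the full seat width and rises from the seat top along its +y edge, rear face flush with the rear of the seat.

C is a four-legged stool. The seat is a 296×277×35 mm slab whose top surface is at z = 432 mm; four square legs, each 36×36 mm in cross-section, run from the floor (z = 0) to the underside of the seat, each flush with a corner of the seat. Four stretchers, 36 mm wide and 23 mm tall, connect adjacent legs with their undersides at z = 202 mm, each running between the inner faces of the legs it joins and aligned with the legs' outer faces on the other axis.

The chair is on top of the table, centred. Four stools sit around the table at the −y, +y, −x, +x sides.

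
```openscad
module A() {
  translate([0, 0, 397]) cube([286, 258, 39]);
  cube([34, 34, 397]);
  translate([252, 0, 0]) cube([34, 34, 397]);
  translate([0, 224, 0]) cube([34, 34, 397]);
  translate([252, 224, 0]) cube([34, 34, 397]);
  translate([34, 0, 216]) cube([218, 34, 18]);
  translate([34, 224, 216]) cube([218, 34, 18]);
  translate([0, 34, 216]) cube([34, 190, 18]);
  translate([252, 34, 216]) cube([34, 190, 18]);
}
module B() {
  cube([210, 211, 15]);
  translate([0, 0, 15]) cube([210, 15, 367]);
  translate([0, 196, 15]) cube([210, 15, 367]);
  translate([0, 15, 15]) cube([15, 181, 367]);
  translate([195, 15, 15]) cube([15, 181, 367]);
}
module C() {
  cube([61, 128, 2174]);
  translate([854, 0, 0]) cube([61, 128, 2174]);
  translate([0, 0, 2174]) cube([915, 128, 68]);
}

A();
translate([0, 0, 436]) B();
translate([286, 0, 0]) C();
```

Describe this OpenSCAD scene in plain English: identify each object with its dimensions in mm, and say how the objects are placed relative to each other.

A is a simple wooden stool: a rectangular seat 286 mm (x) by 258 mm (y), 39 mm thick, top face at z = 436 mm, on four square legs, each 34×34 mm in cross-section. The legs rest on z = 0, each flush with a corner of the seat. Four stretchers, 34 mm wide and 18 mm tall, connect adjacent legs with their undersides at z = 216 mm, each running between the inner faces of the legs it joins and aligned with the legs' outer faces on the other axis.

B is an open storage box with external size 210×211×382 mm and wall thickness 15 mm (the base is also 15 mm thick). The base covers the whole footprint; the four walls stand on the base, with the y-facing walls full-width and the x-facing walls fitting between their inner faces.

C is a door frame. The clear opening is 793 mm wide and 2174 mm high. Two 61 mm wide jambs, 128 mm deep, stand either side of the opening from the floor to the top of the opening. A 68 mm thick head sits across the top of both jambs, spanning the full outside width of the frame.

The open box is on top of the stool. The door frame is against the stool's +x side, with their −y faces flush.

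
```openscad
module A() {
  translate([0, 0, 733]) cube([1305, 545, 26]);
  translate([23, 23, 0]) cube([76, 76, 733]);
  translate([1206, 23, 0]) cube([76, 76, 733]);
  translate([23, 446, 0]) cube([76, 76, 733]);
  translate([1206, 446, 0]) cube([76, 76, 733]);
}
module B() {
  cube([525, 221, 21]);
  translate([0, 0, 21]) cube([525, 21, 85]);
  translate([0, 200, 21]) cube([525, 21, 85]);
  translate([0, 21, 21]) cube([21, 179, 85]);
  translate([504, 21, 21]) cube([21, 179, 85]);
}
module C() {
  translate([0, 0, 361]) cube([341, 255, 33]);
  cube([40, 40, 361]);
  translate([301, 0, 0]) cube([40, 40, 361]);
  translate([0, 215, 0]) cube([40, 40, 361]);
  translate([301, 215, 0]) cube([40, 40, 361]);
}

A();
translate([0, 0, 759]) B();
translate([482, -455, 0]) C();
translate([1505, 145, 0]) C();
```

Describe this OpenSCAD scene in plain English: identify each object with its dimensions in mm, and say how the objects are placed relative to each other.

A is a table: top 1305 mm (x) × 545 mm (y), 26 mm thick, upper face at z = 759 mm, on four 76×76 mm square legs, each inset 23 mm from the nearest pair of top edges, running from z = 0 to the bottom of the top.

B is an open storage box with external size 525×221×106 mm and wall thickness 21 mm (the base is also 21 mm thick). The base covers the whole footprint; the four walls stand on the base, with the y-facing walls full-width and the x-facing walls fitting between their inner faces.

C is a four-legged stool. The seat is a 341×255×33 mm slab whose top surface is at z = 394 mm; four square legs, each 40×40 mm in cross-section, run from the floor (z = 0) to the underside of the seat, each flush with a corner of the seat.

The open box is on top of the table. Two stools sit around the table at the −y, +x sides.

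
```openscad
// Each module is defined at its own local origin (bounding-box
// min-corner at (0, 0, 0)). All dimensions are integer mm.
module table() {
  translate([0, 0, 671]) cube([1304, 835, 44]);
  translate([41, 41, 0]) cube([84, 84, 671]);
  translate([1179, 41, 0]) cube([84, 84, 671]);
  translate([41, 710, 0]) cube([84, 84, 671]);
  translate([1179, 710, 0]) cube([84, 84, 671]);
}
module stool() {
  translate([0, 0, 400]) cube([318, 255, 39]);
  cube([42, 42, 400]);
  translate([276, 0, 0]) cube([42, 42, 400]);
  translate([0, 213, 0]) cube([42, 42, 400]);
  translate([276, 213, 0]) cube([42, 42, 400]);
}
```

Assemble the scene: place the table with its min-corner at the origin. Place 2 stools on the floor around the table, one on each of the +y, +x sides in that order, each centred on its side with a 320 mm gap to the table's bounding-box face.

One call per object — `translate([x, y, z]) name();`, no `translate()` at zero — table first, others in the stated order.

table();
translate([493, 1155, 0]) stool();
translate([1624, 290, 0]) stool();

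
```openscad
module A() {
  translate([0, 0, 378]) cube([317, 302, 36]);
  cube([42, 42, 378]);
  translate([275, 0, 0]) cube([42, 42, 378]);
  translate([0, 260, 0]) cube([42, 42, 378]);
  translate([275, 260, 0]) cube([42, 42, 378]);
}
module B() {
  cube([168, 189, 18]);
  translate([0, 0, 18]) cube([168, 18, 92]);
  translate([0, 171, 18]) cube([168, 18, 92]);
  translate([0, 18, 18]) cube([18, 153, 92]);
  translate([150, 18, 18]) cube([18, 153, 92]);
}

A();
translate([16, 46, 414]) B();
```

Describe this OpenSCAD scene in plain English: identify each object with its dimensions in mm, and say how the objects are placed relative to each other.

A is a four-legged stool. The seat is a 317×302×36 mm slab whose top surface is at z = 414 mm; four square legs, each 42×42 mm in cross-section, run from the floor (z = 0) to the underside of the seat, each flush with a corner of the seat.

B is an open storage box with external size 168×189×110 mm and wall thickness 18 mm (the base is also 18 mm thick). The base covers the whole footprint; the four walls stand on the base, with the y-facing walls full-width and the x-facing walls fitting between their inner faces.

The open box is on top of the stool.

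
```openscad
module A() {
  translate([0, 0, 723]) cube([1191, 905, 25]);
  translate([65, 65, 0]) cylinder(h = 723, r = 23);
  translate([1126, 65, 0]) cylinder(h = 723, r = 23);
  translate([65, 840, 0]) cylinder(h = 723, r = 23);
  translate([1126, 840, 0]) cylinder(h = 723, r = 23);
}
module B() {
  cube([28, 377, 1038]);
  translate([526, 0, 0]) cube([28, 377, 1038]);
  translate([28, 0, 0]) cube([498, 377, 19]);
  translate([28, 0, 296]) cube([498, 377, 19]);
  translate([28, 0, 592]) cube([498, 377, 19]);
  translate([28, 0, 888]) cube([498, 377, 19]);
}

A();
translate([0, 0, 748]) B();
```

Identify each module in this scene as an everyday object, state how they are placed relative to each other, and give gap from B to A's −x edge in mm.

The bookshelf's min-x is at 0; the table's min-x is 0; gap = 0 mm.

A is a table. B is a bookshelf. The bookshelf is on top of the table. The gap from the bookshelf to the table's −x edge is 0 mm.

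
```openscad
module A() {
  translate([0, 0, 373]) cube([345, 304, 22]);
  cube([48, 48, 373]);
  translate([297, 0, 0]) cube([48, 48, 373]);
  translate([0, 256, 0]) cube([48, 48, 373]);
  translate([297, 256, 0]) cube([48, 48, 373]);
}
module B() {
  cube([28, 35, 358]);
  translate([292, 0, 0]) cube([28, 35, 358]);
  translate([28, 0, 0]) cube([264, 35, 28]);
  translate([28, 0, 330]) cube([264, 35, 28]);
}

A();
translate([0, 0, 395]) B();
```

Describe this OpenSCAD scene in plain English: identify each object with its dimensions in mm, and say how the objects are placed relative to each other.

A is a simple wooden stool: a rectangular seat 345 mm (x) by 304 mm (y), 22 mm thick, top face at z = 395 mm, on four square legs, each 48×48 mm in cross-section. The legs rest on z = 0, each flush with a corner of the seat.

B is a picture frame with a 264×302 mm rectangular opening (x by z) and a uniform 28 mm border on every side. Frame depth is 35 mm along y. It is built from two vertical stiles running the full outside height and two horizontal rails spanning the gap between the stiles.

The picture frame is on top of the stool.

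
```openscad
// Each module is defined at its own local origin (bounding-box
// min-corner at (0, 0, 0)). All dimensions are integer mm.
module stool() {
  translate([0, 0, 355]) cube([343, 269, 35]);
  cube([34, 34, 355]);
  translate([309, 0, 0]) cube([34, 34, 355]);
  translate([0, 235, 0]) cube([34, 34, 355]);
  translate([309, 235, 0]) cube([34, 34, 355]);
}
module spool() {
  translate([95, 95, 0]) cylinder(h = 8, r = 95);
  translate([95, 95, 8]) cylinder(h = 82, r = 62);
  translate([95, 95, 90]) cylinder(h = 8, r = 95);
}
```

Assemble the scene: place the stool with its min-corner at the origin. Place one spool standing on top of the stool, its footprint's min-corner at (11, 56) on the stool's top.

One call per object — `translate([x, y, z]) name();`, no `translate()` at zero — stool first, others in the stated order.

stool();
translate([11, 56, 390]) spool();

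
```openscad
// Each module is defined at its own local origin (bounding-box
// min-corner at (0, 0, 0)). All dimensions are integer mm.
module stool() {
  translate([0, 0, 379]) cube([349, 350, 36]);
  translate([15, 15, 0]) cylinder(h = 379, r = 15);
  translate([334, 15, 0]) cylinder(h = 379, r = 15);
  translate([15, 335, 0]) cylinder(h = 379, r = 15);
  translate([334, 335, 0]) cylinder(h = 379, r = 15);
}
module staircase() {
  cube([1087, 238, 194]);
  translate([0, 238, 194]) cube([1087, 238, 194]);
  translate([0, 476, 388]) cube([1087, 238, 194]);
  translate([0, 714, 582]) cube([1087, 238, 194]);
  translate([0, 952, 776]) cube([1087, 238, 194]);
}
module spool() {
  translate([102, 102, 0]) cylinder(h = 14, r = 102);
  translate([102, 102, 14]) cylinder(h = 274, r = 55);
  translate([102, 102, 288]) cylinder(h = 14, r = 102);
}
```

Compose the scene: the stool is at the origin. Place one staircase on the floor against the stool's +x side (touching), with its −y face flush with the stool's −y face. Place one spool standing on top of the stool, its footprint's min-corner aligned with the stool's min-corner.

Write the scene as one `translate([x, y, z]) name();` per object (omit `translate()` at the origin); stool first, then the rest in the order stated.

stool();
translate([349, 0, 0]) staircase();
translate([0, 0, 415]) spool();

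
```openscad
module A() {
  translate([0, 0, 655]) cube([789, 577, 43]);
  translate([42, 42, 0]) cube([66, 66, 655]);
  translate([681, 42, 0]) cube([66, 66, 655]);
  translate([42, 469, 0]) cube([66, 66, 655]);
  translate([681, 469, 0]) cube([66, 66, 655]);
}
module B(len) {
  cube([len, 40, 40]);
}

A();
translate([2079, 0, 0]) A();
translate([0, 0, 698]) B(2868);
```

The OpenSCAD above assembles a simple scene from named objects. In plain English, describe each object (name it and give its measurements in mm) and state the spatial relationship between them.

A is a rectangular dining table. The top is 789×577×43 mm with its upper surface at z = 698 mm. It stands on four 66×66 mm square legs, each inset 42 mm from the nearest pair of top edges, running from the floor to the underside of the top.

B is a rectangular beam 2868 mm long (x), 40 mm deep (y), 40 mm thick (z).

The beam spans the tops of two tables placed 1290 mm apart, resting at z = 698 mm.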